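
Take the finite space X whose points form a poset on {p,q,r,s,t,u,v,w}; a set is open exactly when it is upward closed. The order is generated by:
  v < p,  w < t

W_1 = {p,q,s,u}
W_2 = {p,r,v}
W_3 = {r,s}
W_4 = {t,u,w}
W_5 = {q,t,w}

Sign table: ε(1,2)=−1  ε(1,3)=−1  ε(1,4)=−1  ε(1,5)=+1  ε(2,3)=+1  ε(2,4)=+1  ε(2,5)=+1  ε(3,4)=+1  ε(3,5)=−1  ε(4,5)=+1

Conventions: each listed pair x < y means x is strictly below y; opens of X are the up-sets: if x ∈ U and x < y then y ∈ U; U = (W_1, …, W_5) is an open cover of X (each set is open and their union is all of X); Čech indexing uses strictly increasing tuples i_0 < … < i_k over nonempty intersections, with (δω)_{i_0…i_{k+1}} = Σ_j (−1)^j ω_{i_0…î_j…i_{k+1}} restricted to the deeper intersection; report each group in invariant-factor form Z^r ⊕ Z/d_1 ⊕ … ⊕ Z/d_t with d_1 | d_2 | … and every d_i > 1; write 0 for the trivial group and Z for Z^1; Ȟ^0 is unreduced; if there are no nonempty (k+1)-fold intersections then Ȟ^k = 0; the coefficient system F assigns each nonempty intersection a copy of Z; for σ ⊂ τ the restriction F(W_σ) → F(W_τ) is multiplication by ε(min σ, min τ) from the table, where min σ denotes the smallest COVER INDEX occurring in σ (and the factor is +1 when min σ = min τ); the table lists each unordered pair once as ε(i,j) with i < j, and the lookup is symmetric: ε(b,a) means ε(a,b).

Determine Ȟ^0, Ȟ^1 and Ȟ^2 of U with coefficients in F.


Ȟ^0 = 0, Ȟ^1 = Z ⊕ Z/2 and Ȟ^2 = 0

nerve simplices:
  W12={p} W13={s} W14={u} W15={q} W23={r} W45={t,w}
C dims 5,6; δ0: rk 5, SNF 1^4·2
degree 0: 5−5−0 = 0 → Ȟ^0 ≅ 0
degree 1: 6−0−5 = 1 plus torsion [2] → Ȟ^1 ≅ Z ⊕ Z/2
degree 2: 0−0−0 = 0 → Ȟ^2 ≅ 0


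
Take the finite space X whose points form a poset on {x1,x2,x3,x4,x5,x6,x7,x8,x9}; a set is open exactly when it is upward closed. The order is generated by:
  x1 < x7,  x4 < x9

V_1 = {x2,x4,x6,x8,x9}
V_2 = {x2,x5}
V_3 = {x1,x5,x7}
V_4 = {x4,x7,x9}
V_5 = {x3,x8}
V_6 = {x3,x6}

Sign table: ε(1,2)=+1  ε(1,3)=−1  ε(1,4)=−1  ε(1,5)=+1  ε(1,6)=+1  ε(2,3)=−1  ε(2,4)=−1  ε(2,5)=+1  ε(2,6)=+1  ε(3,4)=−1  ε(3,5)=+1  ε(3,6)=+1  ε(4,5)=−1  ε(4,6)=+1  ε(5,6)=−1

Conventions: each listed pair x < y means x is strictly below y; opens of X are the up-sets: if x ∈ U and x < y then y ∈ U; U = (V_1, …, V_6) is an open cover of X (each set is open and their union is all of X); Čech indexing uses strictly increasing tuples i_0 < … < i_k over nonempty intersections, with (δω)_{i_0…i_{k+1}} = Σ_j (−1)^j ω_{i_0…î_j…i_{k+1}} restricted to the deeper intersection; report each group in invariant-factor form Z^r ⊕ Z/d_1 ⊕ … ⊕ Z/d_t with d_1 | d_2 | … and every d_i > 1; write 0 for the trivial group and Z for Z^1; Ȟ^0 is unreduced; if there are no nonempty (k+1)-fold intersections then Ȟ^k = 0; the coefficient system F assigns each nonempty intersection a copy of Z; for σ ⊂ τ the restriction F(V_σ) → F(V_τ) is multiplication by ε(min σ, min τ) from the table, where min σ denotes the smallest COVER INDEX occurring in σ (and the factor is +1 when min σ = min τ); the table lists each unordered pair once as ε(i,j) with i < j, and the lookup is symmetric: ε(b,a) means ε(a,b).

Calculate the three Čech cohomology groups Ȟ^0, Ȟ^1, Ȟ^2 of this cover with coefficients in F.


Ȟ^0 ≅ 0; Ȟ^1 ≅ Z ⊕ Z/2; Ȟ^2 ≅ 0

nerve simplices:
  V12={x2} V14={x4,x9} V15={x8} V16={x6} V23={x5} V34={x7} V56={x3}
C dims 6,7; δ0: rk 6, SNF 1^5·2
degree 0: 6−6−0 = 0 → Ȟ^0 ≅ 0
degree 1: 7−0−6 = 1 plus torsion [2] → Ȟ^1 ≅ Z ⊕ Z/2
degree 2: 0−0−0 = 0 → Ȟ^2 ≅ 0


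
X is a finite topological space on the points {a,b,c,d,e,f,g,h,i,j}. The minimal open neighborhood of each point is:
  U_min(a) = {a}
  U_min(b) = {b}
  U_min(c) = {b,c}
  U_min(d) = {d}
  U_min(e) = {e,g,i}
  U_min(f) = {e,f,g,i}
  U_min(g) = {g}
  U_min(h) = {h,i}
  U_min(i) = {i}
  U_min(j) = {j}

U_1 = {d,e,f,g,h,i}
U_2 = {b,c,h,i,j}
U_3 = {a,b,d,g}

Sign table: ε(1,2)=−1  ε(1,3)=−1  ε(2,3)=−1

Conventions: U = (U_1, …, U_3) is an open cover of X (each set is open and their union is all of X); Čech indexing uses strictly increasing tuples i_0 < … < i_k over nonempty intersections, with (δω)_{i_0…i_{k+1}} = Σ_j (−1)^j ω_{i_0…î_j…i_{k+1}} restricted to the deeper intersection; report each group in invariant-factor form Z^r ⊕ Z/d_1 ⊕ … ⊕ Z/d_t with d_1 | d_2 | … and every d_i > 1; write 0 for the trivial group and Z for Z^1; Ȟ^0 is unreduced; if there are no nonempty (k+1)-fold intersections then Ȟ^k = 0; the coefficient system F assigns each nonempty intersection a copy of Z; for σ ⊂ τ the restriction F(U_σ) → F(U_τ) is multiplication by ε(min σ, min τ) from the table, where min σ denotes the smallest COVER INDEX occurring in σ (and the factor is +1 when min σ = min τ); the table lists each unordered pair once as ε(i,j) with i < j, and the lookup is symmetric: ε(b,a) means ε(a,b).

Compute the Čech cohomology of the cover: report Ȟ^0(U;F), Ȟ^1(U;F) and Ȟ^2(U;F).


Ȟ^0 = 0; Ȟ^1 = Z/2; Ȟ^2 = 0

nerve simplices:
  U12={h,i} U13={d,g} U23={b}
C dims 3,3; δ0: rk 3, SNF 1^2·2
degree 0: 3−3−0 = 0 → Ȟ^0 ≅ 0
degree 1: 3−0−3 = 0 plus torsion [2] → Ȟ^1 ≅ Z/2
degree 2: 0−0−0 = 0 → Ȟ^2 ≅ 0


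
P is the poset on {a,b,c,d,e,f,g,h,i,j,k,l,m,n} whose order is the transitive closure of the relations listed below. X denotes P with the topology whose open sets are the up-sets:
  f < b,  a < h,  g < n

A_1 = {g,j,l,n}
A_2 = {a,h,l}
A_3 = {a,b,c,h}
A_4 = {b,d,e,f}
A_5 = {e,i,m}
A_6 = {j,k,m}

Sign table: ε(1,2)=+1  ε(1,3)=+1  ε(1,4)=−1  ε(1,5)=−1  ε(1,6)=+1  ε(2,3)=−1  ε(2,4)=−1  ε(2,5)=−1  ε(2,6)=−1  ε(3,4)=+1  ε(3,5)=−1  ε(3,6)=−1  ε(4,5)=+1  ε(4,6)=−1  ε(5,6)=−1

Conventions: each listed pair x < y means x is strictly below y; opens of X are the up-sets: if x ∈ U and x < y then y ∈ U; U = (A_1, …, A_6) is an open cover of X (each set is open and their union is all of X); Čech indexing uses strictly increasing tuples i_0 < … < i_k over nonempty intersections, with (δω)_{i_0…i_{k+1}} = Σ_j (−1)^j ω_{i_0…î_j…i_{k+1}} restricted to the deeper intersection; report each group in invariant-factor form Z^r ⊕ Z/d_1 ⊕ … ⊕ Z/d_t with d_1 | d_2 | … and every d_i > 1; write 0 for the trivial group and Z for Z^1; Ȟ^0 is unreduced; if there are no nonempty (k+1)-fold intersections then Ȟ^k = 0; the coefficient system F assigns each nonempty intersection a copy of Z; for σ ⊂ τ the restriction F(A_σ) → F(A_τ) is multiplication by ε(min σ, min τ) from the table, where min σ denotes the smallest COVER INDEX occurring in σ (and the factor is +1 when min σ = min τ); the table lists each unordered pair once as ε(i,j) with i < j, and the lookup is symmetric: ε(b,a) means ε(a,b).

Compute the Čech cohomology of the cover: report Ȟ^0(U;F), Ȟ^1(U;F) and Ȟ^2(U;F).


intersection data:
  A12={l} A16={j} A23={a,h} A34={b} A45={e} A56={m}
C dims 6,6; δ0: rk 5, SNF 1^5
Ȟ^0 = (6 − 5) − 0 = 1, so Ȟ^0 ≅ Z
Ȟ^1 = (6 − 0) − 5 = 1, so Ȟ^1 ≅ Z
Ȟ^2 = (0 − 0) − 0 = 0, so Ȟ^2 ≅ 0

Ȟ^0 ≅ Z; Ȟ^1 ≅ Z; Ȟ^2 ≅ 0


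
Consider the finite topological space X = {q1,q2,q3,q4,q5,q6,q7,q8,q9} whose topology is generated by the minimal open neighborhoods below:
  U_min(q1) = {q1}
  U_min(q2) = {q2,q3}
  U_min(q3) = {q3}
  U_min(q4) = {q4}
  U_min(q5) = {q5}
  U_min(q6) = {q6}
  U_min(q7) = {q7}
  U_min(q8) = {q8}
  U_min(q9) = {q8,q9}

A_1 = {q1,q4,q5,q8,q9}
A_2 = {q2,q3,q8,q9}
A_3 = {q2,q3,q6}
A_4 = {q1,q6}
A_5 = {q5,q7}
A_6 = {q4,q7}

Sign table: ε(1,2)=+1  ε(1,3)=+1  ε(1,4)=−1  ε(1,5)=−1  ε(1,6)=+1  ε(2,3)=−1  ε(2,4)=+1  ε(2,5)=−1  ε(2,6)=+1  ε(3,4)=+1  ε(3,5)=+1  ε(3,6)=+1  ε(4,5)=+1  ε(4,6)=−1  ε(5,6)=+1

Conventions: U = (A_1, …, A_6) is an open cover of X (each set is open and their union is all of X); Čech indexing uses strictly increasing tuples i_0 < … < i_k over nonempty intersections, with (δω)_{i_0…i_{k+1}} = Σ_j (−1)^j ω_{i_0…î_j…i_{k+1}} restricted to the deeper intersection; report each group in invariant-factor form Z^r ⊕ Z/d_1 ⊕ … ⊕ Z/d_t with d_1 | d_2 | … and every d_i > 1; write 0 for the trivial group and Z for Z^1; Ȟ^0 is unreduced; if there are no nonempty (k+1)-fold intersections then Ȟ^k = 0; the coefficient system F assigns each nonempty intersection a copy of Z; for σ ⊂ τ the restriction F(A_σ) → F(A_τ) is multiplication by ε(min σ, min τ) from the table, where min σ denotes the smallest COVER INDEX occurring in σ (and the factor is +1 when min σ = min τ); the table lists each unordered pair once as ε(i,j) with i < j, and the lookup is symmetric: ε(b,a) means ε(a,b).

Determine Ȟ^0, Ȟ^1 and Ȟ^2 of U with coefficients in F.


cover nerve:
  A12={q8,q9} A14={q1} A15={q5} A16={q4} A23={q2,q3} A34={q6} A56={q7}
C dims 6,7; δ0: rk 6, SNF 1^5·2
Ȟ^0: (6−6)−0=0 ⇒ 0
Ȟ^1: (7−0)−6=1 plus torsion [2] ⇒ Z ⊕ Z/2
Ȟ^2: (0−0)−0=0 ⇒ 0

Ȟ^0(U;F) ≅ 0, Ȟ^1(U;F) ≅ Z ⊕ Z/2, Ȟ^2(U;F) ≅ 0


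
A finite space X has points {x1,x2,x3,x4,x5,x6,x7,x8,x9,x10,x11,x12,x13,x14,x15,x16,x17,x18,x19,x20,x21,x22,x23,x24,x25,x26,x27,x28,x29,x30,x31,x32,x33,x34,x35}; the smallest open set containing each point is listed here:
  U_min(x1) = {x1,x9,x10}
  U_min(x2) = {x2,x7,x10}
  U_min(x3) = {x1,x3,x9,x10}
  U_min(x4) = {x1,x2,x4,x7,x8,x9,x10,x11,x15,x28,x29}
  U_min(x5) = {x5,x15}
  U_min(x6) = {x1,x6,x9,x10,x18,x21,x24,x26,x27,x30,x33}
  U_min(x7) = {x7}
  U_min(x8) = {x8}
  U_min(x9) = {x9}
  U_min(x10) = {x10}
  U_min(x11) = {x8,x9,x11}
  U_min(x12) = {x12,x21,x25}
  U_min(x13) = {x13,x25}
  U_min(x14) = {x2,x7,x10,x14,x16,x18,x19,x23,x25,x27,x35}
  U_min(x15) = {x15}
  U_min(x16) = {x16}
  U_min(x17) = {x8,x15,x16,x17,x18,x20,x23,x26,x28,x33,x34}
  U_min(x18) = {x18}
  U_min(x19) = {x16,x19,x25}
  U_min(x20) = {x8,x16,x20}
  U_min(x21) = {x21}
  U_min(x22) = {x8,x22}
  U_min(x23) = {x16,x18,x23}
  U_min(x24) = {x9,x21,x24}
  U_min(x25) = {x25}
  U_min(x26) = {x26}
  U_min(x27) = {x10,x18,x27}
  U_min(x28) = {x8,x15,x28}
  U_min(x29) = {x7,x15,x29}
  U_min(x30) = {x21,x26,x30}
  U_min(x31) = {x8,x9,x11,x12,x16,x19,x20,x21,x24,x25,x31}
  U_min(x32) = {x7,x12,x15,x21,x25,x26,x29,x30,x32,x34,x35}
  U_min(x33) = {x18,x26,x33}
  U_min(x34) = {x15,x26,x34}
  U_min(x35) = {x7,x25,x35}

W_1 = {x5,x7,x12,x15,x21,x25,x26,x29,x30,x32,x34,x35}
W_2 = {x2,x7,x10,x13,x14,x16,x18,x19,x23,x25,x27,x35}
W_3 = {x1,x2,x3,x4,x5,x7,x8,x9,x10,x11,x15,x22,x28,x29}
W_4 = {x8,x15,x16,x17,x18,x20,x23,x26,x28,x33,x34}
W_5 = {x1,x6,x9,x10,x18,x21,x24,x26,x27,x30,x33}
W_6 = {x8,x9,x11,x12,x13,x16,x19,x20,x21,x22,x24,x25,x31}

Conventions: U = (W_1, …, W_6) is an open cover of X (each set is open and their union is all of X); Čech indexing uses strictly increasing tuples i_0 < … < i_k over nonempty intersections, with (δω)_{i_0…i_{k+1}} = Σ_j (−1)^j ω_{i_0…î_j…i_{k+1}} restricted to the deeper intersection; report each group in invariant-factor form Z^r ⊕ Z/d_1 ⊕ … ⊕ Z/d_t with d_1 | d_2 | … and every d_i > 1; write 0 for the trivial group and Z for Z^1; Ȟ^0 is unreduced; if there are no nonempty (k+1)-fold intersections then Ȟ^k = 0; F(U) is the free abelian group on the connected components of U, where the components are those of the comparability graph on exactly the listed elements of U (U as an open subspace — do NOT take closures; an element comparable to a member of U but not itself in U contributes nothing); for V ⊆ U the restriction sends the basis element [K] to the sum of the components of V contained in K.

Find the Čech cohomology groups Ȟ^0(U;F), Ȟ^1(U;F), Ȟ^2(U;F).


Ȟ^0 = Z, Ȟ^1 = 0 and Ȟ^2 = Z/2

nonempty intersections:
  W12={x7,x25,x35} W13={x5,x7,x15,x29} W14={x15,x26,x34} W15={x21,x26,x30} W16={x12,x21,x25} W23={x2,x7,x10} W24={x16,x18,x23} W25={x10,x18,x27} W26={x13,x16,x19,x25} W34={x8,x15,x28} W35={x1,x9,x10} W36={x8,x9,x11,x22} W45={x18,x26,x33} W46={x8,x16,x20} W56={x9,x21,x24}
  W123={x7} W126={x25} W134={x15} W145={x26} W156={x21} W235={x10} W245={x18} W246={x16} W346={x8} W356={x9}
components per intersection:
  W1: {x5,x7,x12,x15,x21,x25,x26,x29,x30,x32,x34,x35}
  W2: {x2,x7,x10,x13,x14,x16,x18,x19,x23,x25,x27,x35}
  W3: {x1,x2,x3,x4,x5,x7,x8,x9,x10,x11,x15,x22,x28,x29}
  W4: {x8,x15,x16,x17,x18,x20,x23,x26,x28,x33,x34}
  W5: {x1,x6,x9,x10,x18,x21,x24,x26,x27,x30,x33}
  W6: {x8,x9,x11,x12,x13,x16,x19,x20,x21,x22,x24,x25,x31}
  W12: {x7,x25,x35}
  W13: {x5,x7,x15,x29}
  W14: {x15,x26,x34}
  W15: {x21,x26,x30}
  W16: {x12,x21,x25}
  W23: {x2,x7,x10}
  W24: {x16,x18,x23}
  W25: {x10,x18,x27}
  W26: {x13,x16,x19,x25}
  W34: {x8,x15,x28}
  W35: {x1,x9,x10}
  W36: {x8,x9,x11,x22}
  W45: {x18,x26,x33}
  W46: {x8,x16,x20}
  W56: {x9,x21,x24}
  W123: {x7}
  W126: {x25}
  W134: {x15}
  W145: {x26}
  W156: {x21}
  W235: {x10}
  W245: {x18}
  W246: {x16}
  W346: {x8}
  W356: {x9}
C dims 6,15,10; δ0: rk 5, SNF 1^5; δ1: rk 10, SNF 1^9·2
Ȟ^0: (6−5)−0=1 ⇒ Z
Ȟ^1: (15−10)−5=0 ⇒ 0
Ȟ^2: (10−0)−10=0 plus torsion [2] ⇒ Z/2


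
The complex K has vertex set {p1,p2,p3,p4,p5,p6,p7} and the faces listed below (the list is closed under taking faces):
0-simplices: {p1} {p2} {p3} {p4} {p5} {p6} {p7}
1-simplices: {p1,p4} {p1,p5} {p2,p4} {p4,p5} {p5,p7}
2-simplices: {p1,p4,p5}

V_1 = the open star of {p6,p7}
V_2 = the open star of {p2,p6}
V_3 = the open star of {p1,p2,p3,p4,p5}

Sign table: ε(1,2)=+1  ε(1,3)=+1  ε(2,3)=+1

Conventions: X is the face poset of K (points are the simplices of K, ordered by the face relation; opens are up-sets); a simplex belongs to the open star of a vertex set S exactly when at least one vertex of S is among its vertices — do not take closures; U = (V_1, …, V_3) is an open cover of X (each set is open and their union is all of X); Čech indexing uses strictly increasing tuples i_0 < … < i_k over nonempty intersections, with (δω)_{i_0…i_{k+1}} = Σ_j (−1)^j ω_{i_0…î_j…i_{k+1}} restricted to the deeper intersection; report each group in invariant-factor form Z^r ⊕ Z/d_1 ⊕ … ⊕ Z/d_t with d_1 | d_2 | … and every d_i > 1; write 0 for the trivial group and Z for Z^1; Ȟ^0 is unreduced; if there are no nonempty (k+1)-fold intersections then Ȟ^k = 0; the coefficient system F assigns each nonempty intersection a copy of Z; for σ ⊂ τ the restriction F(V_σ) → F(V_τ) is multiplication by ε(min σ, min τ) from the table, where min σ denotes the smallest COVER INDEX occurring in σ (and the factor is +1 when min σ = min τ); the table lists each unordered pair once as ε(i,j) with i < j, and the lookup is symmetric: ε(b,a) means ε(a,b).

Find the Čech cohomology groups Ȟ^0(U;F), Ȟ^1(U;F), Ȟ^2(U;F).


nerve simplices:
  V1={{p6},{p7},{p5,p7}} V2={{p2},{p6},{p2,p4}} V3={{p1},{p2},{p3},{p4},{p5},{p1,p4},{p1,p5},{p2,p4},{p4,p5},{p5,p7},{p1,p4,p5}}
  V12={{p6}} V13={{p5,p7}} V23={{p2},{p2,p4}}
C dims 3,3; δ0: rk 2, SNF 1^2
degree 0: 3−2−0 = 1 → Ȟ^0 ≅ Z
degree 1: 3−0−2 = 1 → Ȟ^1 ≅ Z
degree 2: 0−0−0 = 0 → Ȟ^2 ≅ 0

Ȟ^0 ≅ Z; Ȟ^1 ≅ Z; Ȟ^2 ≅ 0


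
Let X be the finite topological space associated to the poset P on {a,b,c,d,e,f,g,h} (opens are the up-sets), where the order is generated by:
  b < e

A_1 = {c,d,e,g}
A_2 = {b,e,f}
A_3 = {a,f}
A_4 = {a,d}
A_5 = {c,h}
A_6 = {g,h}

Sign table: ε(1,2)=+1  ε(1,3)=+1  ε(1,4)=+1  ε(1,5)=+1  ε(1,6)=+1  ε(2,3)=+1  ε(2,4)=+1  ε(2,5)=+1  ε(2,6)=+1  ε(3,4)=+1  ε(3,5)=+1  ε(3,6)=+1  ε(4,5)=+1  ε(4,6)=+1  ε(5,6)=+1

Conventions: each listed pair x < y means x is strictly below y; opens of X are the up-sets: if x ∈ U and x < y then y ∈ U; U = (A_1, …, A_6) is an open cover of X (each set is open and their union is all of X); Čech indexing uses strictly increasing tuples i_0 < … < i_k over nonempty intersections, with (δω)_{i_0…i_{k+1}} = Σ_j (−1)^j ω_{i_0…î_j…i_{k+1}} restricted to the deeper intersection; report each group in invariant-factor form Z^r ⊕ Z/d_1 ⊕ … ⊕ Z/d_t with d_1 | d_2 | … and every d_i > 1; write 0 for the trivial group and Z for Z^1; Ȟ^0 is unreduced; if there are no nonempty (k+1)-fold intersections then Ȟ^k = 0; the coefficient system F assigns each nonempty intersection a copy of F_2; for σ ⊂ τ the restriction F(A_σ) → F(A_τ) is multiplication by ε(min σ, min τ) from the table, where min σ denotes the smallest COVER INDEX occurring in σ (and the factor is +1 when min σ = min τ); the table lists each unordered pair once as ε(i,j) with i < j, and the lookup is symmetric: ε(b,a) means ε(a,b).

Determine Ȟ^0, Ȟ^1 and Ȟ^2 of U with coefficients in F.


Ȟ^0 ≅ Z/2, Ȟ^1 ≅ Z/2 ⊕ Z/2 and Ȟ^2 ≅ 0

nerve simplices:
  A12={e} A14={d} A15={c} A16={g} A23={f} A34={a} A56={h}
C dims 6,7; δ0: rk_F2 5
degree 0: 6−5−0 = 1 → Ȟ^0 ≅ Z/2
degree 1: 7−0−5 = 2 → Ȟ^1 ≅ Z/2 ⊕ Z/2
degree 2: 0−0−0 = 0 → Ȟ^2 ≅ 0


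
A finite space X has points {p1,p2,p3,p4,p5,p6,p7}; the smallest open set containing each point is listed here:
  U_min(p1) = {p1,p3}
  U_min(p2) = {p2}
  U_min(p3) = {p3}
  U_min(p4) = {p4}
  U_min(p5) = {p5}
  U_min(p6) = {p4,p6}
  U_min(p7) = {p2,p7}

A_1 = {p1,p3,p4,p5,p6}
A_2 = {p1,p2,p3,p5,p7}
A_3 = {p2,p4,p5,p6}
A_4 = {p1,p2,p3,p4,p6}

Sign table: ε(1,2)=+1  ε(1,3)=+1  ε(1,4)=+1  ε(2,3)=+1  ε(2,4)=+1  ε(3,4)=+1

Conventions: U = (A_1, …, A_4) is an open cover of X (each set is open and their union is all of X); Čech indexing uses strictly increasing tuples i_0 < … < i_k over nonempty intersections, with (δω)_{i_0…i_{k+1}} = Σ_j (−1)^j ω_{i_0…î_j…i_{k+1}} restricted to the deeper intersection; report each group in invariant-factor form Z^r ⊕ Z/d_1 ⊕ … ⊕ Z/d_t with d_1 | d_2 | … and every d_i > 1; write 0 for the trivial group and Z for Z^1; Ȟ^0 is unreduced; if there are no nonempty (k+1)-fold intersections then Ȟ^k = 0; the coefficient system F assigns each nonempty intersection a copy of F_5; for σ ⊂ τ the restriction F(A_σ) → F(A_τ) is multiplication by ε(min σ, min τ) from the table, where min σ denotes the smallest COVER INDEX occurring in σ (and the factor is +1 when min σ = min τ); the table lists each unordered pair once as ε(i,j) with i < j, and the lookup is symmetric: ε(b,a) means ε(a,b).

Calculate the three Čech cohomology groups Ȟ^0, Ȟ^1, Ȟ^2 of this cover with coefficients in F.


nerve of the cover:
  A12={p1,p3,p5} A13={p4,p5,p6} A14={p1,p3,p4,p6} A23={p2,p5} A24={p1,p2,p3} A34={p2,p4,p6}
  A123={p5} A124={p1,p3} A134={p4,p6} A234={p2}
C dims 4,6,4; δ0: rk_F5 3; δ1: rk_F5 3
Ȟ^0 = (4 − 3) − 0 = 1, so Ȟ^0 ≅ Z/5
Ȟ^1 = (6 − 3) − 3 = 0, so Ȟ^1 ≅ 0
Ȟ^2 = (4 − 0) − 3 = 1, so Ȟ^2 ≅ Z/5

Ȟ^0 = Z/5,  Ȟ^1 = 0,  Ȟ^2 = Z/5


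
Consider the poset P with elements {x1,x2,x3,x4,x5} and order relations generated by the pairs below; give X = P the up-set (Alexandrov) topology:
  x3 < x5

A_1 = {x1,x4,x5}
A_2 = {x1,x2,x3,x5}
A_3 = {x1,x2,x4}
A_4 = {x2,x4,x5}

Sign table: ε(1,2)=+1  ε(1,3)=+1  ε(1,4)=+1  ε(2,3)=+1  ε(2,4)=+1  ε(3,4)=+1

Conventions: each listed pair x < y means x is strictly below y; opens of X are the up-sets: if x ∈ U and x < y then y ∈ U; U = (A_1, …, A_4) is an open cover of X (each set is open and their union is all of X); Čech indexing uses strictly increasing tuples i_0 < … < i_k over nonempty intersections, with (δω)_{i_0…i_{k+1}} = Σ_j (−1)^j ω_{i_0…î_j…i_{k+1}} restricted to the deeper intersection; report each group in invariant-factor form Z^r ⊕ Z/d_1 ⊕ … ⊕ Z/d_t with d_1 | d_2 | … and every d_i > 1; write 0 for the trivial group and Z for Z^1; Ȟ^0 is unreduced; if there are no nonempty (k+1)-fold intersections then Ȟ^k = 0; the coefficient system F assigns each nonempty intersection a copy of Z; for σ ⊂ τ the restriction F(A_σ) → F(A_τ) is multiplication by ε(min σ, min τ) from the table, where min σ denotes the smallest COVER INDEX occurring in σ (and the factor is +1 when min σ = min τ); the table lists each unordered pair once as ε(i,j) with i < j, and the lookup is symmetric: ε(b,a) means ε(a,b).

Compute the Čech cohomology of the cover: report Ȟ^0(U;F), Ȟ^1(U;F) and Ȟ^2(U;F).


Ȟ^0(U;F) ≅ Z, Ȟ^1(U;F) ≅ 0 and Ȟ^2(U;F) ≅ Z

cover nerve:
  A12={x1,x5} A13={x1,x4} A14={x4,x5} A23={x1,x2} A24={x2,x5} A34={x2,x4}
  A123={x1} A124={x5} A134={x4} A234={x2}
C dims 4,6,4; δ0: rk 3, SNF 1^3; δ1: rk 3, SNF 1^3
Ȟ^0: (4−3)−0=1 ⇒ Z
Ȟ^1: (6−3)−3=0 ⇒ 0
Ȟ^2: (4−0)−3=1 ⇒ Z


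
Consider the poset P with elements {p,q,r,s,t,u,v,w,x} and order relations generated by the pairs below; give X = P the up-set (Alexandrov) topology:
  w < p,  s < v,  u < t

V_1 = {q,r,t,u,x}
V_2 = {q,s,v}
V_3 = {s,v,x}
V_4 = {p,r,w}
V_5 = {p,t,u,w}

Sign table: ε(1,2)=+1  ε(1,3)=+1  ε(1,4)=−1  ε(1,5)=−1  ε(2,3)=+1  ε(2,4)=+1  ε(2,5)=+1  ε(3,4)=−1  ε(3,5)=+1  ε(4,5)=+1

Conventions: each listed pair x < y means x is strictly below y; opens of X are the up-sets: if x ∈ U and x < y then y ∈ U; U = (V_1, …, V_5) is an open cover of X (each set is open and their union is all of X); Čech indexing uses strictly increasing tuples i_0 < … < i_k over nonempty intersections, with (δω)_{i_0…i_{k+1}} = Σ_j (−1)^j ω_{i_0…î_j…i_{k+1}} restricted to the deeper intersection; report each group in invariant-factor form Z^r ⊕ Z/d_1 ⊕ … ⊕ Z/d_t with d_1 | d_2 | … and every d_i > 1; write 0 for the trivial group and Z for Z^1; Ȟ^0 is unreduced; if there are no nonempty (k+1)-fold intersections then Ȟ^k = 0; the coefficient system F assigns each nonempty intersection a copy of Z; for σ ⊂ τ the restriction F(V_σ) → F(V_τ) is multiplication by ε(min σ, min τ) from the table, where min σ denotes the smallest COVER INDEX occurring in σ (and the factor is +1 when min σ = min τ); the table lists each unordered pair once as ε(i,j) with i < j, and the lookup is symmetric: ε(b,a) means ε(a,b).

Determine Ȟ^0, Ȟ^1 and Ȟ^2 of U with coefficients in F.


Ȟ^0 = Z; Ȟ^1 = Z^2; Ȟ^2 = 0

cover nerve:
  V12={q} V13={x} V14={r} V15={t,u} V23={s,v} V45={p,w}
C dims 5,6; δ0: rk 4, SNF 1^4
Ȟ^0: (5−4)−0=1 ⇒ Z
Ȟ^1: (6−0)−4=2 ⇒ Z^2
Ȟ^2: (0−0)−0=0 ⇒ 0


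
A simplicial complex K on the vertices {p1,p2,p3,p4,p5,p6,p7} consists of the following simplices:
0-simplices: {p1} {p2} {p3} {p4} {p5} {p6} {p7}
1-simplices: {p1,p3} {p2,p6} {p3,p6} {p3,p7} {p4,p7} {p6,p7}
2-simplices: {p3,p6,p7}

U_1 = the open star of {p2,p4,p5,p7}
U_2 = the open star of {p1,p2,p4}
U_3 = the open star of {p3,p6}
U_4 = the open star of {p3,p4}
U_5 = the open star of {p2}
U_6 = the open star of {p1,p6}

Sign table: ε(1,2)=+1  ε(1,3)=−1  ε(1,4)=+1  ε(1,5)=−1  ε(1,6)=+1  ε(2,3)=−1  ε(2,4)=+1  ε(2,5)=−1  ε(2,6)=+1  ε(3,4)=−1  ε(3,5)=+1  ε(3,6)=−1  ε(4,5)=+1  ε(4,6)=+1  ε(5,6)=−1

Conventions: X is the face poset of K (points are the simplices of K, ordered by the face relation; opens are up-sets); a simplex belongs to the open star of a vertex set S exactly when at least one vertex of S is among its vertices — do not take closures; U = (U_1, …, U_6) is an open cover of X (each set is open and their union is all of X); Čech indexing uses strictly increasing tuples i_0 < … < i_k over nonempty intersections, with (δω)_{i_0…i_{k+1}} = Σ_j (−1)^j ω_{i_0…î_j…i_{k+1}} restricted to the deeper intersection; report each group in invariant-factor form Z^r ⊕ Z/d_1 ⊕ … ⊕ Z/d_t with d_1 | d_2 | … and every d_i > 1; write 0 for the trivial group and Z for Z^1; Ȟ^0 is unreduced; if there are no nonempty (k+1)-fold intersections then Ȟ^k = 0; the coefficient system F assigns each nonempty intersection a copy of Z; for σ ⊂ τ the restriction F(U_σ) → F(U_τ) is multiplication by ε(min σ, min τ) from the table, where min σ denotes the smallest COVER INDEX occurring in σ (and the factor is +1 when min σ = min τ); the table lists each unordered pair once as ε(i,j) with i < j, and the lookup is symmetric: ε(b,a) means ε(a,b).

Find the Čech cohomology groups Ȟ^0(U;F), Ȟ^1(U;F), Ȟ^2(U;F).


nonempty intersections:
  U1={{p2},{p4},{p5},{p7},{p2,p6},{p3,p7},{p4,p7},{p6,p7},{p3,p6,p7}} U2={{p1},{p2},{p4},{p1,p3},{p2,p6},{p4,p7}} U3={{p3},{p6},{p1,p3},{p2,p6},{p3,p6},{p3,p7},{p6,p7},{p3,p6,p7}} U4={{p3},{p4},{p1,p3},{p3,p6},{p3,p7},{p4,p7},{p3,p6,p7}} U5={{p2},{p2,p6}} U6={{p1},{p6},{p1,p3},{p2,p6},{p3,p6},{p6,p7},{p3,p6,p7}}
  U12={{p2},{p4},{p2,p6},{p4,p7}} U13={{p2,p6},{p3,p7},{p6,p7},{p3,p6,p7}} U14={{p4},{p3,p7},{p4,p7},{p3,p6,p7}} U15={{p2},{p2,p6}} U16={{p2,p6},{p6,p7},{p3,p6,p7}} U23={{p1,p3},{p2,p6}} U24={{p4},{p1,p3},{p4,p7}} U25={{p2},{p2,p6}} U26={{p1},{p1,p3},{p2,p6}} U34={{p3},{p1,p3},{p3,p6},{p3,p7},{p3,p6,p7}} U35={{p2,p6}} U36={{p6},{p1,p3},{p2,p6},{p3,p6},{p6,p7},{p3,p6,p7}} U46={{p1,p3},{p3,p6},{p3,p6,p7}} U56={{p2,p6}}
  U123={{p2,p6}} U124={{p4},{p4,p7}} U125={{p2},{p2,p6}} U126={{p2,p6}} U134={{p3,p7},{p3,p6,p7}} U135={{p2,p6}} U136={{p2,p6},{p6,p7},{p3,p6,p7}} U146={{p3,p6,p7}} U156={{p2,p6}} U234={{p1,p3}} U235={{p2,p6}} U236={{p1,p3},{p2,p6}} U246={{p1,p3}} U256={{p2,p6}} U346={{p1,p3},{p3,p6},{p3,p6,p7}} U356={{p2,p6}}
  U1235={{p2,p6}} U1236={{p2,p6}} U1256={{p2,p6}} U1346={{p3,p6,p7}} U1356={{p2,p6}} U2346={{p1,p3}} U2356={{p2,p6}}
  U12356={{p2,p6}}
C dims 6,14,16,7; δ0: rk 5, SNF 1^5; δ1: rk 9, SNF 1^9; δ2: rk 6, SNF 1^6
Ȟ^0: (6−5)−0=1 ⇒ Z
Ȟ^1: (14−9)−5=0 ⇒ 0
Ȟ^2: (16−6)−9=1 ⇒ Z

Ȟ^0 = Z,  Ȟ^1 = 0,  Ȟ^2 = Z


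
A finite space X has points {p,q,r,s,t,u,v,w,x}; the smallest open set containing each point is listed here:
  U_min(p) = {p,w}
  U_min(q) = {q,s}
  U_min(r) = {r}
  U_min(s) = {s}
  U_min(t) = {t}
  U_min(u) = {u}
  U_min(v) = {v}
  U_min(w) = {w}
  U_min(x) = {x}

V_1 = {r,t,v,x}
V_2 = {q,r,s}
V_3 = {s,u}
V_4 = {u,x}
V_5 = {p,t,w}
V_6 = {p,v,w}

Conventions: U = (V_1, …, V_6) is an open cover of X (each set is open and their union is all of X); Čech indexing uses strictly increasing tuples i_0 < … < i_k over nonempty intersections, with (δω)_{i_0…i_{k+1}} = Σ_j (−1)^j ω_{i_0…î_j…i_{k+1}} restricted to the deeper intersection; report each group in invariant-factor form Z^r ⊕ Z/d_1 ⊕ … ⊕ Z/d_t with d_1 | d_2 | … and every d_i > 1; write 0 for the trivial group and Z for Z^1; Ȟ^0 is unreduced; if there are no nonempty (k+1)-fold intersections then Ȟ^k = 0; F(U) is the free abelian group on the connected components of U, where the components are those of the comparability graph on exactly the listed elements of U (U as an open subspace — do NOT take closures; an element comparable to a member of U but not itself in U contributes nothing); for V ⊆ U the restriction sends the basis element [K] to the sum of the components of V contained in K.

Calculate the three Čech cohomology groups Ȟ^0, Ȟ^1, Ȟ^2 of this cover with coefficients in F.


cover nerve:
  V12={r} V14={x} V15={t} V16={v} V23={s} V34={u} V56={p,w}
components per intersection:
  V1: {r} {t} {v} {x}
  V2: {q,s} {r}
  V3: {s} {u}
  V4: {u} {x}
  V5: {p,w} {t}
  V6: {p,w} {v}
  V12: {r}
  V14: {x}
  V15: {t}
  V16: {v}
  V23: {s}
  V34: {u}
  V56: {p,w}
C dims 14,7; δ0: rk 7, SNF 1^7
Ȟ^0: (14−7)−0=7 ⇒ Z^7
Ȟ^1: (7−0)−7=0 ⇒ 0
Ȟ^2: (0−0)−0=0 ⇒ 0

Ȟ^0 = Z^7, Ȟ^1 = 0, Ȟ^2 = 0


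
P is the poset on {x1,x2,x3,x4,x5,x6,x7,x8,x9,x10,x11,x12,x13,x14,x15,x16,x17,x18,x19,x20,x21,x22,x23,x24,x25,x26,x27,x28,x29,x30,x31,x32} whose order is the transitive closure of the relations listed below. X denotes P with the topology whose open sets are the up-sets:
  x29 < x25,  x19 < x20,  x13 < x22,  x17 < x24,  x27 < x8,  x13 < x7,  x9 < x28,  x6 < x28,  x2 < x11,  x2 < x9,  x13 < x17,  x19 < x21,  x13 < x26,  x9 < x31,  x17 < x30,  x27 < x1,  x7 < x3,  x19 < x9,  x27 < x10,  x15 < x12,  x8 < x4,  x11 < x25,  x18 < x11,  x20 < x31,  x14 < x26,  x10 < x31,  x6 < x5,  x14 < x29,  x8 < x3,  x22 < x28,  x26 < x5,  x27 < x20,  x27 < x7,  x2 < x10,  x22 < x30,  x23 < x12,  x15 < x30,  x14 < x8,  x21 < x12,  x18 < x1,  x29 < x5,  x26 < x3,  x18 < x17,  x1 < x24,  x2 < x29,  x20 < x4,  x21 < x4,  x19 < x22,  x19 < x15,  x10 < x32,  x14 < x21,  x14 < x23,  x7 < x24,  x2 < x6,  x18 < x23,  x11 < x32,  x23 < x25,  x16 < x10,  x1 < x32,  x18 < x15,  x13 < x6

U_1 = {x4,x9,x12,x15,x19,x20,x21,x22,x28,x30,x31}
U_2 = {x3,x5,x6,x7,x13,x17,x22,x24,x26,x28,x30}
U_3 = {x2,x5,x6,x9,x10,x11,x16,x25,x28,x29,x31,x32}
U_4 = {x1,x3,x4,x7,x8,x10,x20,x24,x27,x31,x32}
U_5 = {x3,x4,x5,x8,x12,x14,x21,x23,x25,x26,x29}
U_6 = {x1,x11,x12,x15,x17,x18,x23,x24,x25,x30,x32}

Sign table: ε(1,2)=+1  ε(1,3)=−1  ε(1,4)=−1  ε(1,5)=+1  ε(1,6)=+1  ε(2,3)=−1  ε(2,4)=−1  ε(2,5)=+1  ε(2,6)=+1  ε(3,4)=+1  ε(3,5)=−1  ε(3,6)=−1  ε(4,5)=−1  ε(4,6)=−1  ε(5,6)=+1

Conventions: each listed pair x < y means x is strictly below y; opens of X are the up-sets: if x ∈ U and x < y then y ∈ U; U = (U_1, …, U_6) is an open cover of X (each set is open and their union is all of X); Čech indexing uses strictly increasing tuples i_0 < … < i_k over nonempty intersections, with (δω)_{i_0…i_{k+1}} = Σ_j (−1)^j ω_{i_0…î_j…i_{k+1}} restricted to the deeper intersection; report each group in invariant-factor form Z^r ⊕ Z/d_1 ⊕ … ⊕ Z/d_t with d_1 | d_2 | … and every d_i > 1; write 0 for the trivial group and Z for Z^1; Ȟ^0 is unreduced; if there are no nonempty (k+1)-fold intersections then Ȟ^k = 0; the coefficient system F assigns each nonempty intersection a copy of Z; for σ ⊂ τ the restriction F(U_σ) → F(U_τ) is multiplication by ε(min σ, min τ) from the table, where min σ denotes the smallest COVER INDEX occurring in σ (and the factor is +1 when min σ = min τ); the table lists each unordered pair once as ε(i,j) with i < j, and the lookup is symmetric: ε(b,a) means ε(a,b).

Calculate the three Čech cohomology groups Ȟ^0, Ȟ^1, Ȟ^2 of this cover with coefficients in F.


Ȟ^0 = Z,  Ȟ^1 = 0,  Ȟ^2 = Z/2

nonempty overlaps:
  U12={x22,x28,x30} U13={x9,x28,x31} U14={x4,x20,x31} U15={x4,x12,x21} U16={x12,x15,x30} U23={x5,x6,x28} U24={x3,x7,x24} U25={x3,x5,x26} U26={x17,x24,x30} U34={x10,x31,x32} U35={x5,x25,x29} U36={x11,x25,x32} U45={x3,x4,x8} U46={x1,x24,x32} U56={x12,x23,x25}
  U123={x28} U126={x30} U134={x31} U145={x4} U156={x12} U235={x5} U245={x3} U246={x24} U346={x32} U356={x25}
C dims 6,15,10; δ0: rk 5, SNF 1^5; δ1: rk 10, SNF 1^9·2
degree 0: 6−5−0 = 1 → Ȟ^0 ≅ Z
degree 1: 15−10−5 = 0 → Ȟ^1 ≅ 0
degree 2: 10−0−10 = 0 plus torsion [2] → Ȟ^2 ≅ Z/2


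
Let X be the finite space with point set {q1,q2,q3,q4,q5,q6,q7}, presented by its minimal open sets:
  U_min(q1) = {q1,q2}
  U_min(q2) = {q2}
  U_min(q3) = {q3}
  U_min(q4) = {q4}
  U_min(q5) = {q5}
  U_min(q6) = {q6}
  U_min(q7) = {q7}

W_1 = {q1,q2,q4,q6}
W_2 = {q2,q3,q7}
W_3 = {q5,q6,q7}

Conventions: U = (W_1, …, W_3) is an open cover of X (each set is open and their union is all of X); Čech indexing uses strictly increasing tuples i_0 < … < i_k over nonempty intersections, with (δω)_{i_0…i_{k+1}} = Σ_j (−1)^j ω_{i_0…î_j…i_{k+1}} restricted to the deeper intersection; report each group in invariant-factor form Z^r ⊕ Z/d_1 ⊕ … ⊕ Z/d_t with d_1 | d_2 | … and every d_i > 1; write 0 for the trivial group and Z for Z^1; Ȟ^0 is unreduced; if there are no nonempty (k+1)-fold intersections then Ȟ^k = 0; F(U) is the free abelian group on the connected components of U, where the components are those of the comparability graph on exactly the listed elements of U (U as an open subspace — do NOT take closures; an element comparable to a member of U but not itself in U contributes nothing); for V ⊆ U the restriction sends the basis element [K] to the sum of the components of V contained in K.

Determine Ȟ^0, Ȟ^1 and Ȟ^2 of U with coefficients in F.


Ȟ^0(U;F) ≅ Z^6; Ȟ^1(U;F) ≅ 0; Ȟ^2(U;F) ≅ 0

nonempty overlaps:
  W12={q2} W13={q6} W23={q7}
components per intersection:
  W1: {q1,q2} {q4} {q6}
  W2: {q2} {q3} {q7}
  W3: {q5} {q6} {q7}
  W12: {q2}
  W13: {q6}
  W23: {q7}
C dims 9,3; δ0: rk 3, SNF 1^3
degree 0: 9−3−0 = 6 → Ȟ^0 ≅ Z^6
degree 1: 3−0−3 = 0 → Ȟ^1 ≅ 0
degree 2: 0−0−0 = 0 → Ȟ^2 ≅ 0


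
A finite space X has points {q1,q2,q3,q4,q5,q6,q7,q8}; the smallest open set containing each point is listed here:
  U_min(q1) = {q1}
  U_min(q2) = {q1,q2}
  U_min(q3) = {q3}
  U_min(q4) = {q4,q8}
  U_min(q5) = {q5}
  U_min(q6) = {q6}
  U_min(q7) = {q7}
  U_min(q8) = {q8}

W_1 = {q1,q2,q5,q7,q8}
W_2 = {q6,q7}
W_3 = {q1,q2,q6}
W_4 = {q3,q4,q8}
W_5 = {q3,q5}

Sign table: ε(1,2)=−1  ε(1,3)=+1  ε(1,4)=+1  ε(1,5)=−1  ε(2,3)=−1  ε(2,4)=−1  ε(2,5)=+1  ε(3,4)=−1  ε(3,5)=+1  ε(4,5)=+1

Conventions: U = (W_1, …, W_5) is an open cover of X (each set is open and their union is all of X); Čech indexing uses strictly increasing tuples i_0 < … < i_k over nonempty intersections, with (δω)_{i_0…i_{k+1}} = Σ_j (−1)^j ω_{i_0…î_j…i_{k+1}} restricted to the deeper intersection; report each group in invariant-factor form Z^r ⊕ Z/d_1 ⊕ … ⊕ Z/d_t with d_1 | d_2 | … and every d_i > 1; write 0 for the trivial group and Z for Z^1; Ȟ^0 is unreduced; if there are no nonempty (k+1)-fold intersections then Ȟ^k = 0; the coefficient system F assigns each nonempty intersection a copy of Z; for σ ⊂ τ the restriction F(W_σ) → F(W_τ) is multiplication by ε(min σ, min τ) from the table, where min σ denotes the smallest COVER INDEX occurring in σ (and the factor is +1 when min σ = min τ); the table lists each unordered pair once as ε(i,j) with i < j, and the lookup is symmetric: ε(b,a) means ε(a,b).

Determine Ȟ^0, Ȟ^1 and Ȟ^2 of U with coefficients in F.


nonempty intersections:
  W12={q7} W13={q1,q2} W14={q8} W15={q5} W23={q6} W45={q3}
C dims 5,6; δ0: rk 5, SNF 1^4·2
Ȟ^0: (5−5)−0=0 ⇒ 0
Ȟ^1: (6−0)−5=1 plus torsion [2] ⇒ Z ⊕ Z/2
Ȟ^2: (0−0)−0=0 ⇒ 0

Ȟ^0 ≅ 0, Ȟ^1 ≅ Z ⊕ Z/2, Ȟ^2 ≅ 0


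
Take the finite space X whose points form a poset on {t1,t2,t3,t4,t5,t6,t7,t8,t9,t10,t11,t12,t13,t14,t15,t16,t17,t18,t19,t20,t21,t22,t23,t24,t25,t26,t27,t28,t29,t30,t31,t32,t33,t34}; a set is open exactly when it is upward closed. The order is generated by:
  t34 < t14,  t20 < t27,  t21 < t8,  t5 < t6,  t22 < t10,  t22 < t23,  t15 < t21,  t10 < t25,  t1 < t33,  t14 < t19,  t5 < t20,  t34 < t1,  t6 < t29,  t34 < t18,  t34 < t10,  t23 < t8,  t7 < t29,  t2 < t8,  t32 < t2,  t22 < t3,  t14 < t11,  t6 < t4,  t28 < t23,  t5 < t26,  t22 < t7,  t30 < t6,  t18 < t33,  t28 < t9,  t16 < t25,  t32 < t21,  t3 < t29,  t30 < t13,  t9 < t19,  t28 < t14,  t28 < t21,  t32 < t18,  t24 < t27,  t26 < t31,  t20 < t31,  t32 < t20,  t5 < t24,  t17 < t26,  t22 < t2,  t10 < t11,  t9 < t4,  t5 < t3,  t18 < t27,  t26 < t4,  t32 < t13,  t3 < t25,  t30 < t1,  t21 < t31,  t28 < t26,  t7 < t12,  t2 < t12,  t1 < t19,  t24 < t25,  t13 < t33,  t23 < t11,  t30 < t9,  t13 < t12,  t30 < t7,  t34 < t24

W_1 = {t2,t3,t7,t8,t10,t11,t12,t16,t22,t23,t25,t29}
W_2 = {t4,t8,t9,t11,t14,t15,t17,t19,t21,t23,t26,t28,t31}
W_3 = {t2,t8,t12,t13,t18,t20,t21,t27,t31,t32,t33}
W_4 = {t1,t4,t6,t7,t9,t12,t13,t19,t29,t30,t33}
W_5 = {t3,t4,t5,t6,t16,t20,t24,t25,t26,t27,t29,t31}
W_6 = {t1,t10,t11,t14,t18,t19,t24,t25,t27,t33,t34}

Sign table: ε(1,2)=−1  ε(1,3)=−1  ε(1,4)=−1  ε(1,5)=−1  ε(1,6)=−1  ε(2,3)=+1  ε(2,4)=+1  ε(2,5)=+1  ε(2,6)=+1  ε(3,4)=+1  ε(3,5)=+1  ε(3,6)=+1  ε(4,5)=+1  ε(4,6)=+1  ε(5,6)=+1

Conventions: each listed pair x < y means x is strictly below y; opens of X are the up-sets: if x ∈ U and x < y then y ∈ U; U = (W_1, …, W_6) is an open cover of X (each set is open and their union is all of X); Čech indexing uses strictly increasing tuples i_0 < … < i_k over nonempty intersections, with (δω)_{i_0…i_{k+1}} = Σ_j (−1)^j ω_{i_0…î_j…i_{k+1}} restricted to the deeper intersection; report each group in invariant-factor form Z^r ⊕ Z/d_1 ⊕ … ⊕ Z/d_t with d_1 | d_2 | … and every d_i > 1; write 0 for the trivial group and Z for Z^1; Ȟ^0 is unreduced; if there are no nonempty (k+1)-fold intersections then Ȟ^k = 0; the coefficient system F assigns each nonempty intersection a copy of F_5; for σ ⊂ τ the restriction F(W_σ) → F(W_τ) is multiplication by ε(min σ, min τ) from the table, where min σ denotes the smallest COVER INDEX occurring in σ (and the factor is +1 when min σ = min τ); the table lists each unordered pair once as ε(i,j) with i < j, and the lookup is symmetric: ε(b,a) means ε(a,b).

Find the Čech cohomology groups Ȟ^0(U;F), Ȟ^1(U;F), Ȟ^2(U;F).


Ȟ^0 ≅ Z/5; Ȟ^1 ≅ 0; Ȟ^2 ≅ 0

cover nerve:
  W12={t8,t11,t23} W13={t2,t8,t12} W14={t7,t12,t29} W15={t3,t16,t25,t29} W16={t10,t11,t25} W23={t8,t21,t31} W24={t4,t9,t19} W25={t4,t26,t31} W26={t11,t14,t19} W34={t12,t13,t33} W35={t20,t27,t31} W36={t18,t27,t33} W45={t4,t6,t29} W46={t1,t19,t33} W56={t24,t25,t27}
  W123={t8} W126={t11} W134={t12} W145={t29} W156={t25} W235={t31} W245={t4} W246={t19} W346={t33} W356={t27}
C dims 6,15,10; δ0: rk_F5 5; δ1: rk_F5 10
Ȟ^0: (6−5)−0=1 ⇒ Z/5
Ȟ^1: (15−10)−5=0 ⇒ 0
Ȟ^2: (10−0)−10=0 ⇒ 0


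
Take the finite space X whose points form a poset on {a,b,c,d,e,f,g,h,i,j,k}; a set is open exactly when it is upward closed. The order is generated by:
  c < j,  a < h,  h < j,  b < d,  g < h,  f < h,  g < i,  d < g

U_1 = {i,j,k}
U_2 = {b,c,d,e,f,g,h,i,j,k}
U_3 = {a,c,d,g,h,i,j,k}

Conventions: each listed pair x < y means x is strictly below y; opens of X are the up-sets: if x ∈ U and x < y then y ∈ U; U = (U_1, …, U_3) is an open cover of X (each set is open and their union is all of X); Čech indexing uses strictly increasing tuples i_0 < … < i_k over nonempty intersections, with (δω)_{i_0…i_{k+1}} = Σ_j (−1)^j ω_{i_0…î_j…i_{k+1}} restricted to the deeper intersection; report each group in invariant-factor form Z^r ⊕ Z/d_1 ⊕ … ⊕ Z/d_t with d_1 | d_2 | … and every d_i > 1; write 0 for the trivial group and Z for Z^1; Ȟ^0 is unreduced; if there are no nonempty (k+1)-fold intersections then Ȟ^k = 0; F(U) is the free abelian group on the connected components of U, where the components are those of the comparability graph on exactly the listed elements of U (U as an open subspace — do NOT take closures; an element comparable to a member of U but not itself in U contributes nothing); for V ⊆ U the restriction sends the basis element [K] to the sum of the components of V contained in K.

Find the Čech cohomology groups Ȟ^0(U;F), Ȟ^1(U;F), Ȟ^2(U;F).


nerve simplices:
  U12={i,j,k} U13={i,j,k} U23={c,d,g,h,i,j,k}
  U123={i,j,k}
components per intersection:
  U1: {i} {j} {k}
  U2: {b,c,d,f,g,h,i,j} {e} {k}
  U3: {a,c,d,g,h,i,j} {k}
  U12: {i} {j} {k}
  U13: {i} {j} {k}
  U23: {c,d,g,h,i,j} {k}
  U123: {i} {j} {k}
C dims 8,8,3; δ0: rk 5, SNF 1^5; δ1: rk 3, SNF 1^3
degree 0: 8−5−0 = 3 → Ȟ^0 ≅ Z^3
degree 1: 8−3−5 = 0 → Ȟ^1 ≅ 0
degree 2: 3−0−3 = 0 → Ȟ^2 ≅ 0

Ȟ^0(U;F) ≅ Z^3, Ȟ^1(U;F) ≅ 0, Ȟ^2(U;F) ≅ 0


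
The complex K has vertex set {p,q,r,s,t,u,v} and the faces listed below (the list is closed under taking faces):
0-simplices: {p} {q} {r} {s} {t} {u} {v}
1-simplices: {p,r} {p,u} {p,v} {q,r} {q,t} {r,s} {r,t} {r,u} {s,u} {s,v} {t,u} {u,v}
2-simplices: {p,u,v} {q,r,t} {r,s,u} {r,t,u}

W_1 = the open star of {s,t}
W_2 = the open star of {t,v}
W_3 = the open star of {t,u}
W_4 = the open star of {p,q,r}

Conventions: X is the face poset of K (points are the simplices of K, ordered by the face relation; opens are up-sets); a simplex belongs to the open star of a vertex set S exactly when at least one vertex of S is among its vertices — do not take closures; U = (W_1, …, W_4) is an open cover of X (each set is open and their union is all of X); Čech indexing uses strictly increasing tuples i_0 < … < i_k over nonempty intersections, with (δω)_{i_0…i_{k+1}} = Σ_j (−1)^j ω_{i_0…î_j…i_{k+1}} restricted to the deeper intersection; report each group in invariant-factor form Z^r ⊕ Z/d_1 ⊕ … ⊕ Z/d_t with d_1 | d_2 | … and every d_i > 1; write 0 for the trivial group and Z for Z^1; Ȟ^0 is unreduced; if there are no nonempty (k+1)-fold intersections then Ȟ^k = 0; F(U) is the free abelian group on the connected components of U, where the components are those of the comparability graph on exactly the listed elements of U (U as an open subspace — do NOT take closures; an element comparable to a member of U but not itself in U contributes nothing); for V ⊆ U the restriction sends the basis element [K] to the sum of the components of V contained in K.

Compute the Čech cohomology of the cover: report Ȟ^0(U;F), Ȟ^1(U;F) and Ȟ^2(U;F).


Ȟ^0(U;F) ≅ Z,  Ȟ^1(U;F) ≅ Z^2,  Ȟ^2(U;F) ≅ 0

cover nerve:
  W1={{s},{t},{q,t},{r,s},{r,t},{s,u},{s,v},{t,u},{q,r,t},{r,s,u},{r,t,u}} W2={{t},{v},{p,v},{q,t},{r,t},{s,v},{t,u},{u,v},{p,u,v},{q,r,t},{r,t,u}} W3={{t},{u},{p,u},{q,t},{r,t},{r,u},{s,u},{t,u},{u,v},{p,u,v},{q,r,t},{r,s,u},{r,t,u}} W4={{p},{q},{r},{p,r},{p,u},{p,v},{q,r},{q,t},{r,s},{r,t},{r,u},{p,u,v},{q,r,t},{r,s,u},{r,t,u}}
  W12={{t},{q,t},{r,t},{s,v},{t,u},{q,r,t},{r,t,u}} W13={{t},{q,t},{r,t},{s,u},{t,u},{q,r,t},{r,s,u},{r,t,u}} W14={{q,t},{r,s},{r,t},{q,r,t},{r,s,u},{r,t,u}} W23={{t},{q,t},{r,t},{t,u},{u,v},{p,u,v},{q,r,t},{r,t,u}} W24={{p,v},{q,t},{r,t},{p,u,v},{q,r,t},{r,t,u}} W34={{p,u},{q,t},{r,t},{r,u},{p,u,v},{q,r,t},{r,s,u},{r,t,u}}
  W123={{t},{q,t},{r,t},{t,u},{q,r,t},{r,t,u}} W124={{q,t},{r,t},{q,r,t},{r,t,u}} W134={{q,t},{r,t},{q,r,t},{r,s,u},{r,t,u}} W234={{q,t},{r,t},{p,u,v},{q,r,t},{r,t,u}}
  W1234={{q,t},{r,t},{q,r,t},{r,t,u}}
components per intersection:
  W1: {{s},{r,s},{s,u},{s,v},{r,s,u}} {{t},{q,t},{r,t},{t,u},{q,r,t},{r,t,u}}
  W2: {{t},{q,t},{r,t},{t,u},{q,r,t},{r,t,u}} {{v},{p,v},{s,v},{u,v},{p,u,v}}
  W3: {{t},{u},{p,u},{q,t},{r,t},{r,u},{s,u},{t,u},{u,v},{p,u,v},{q,r,t},{r,s,u},{r,t,u}}
  W4: {{p},{q},{r},{p,r},{p,u},{p,v},{q,r},{q,t},{r,s},{r,t},{r,u},{p,u,v},{q,r,t},{r,s,u},{r,t,u}}
  W12: {{t},{q,t},{r,t},{t,u},{q,r,t},{r,t,u}} {{s,v}}
  W13: {{t},{q,t},{r,t},{t,u},{q,r,t},{r,t,u}} {{s,u},{r,s,u}}
  W14: {{q,t},{r,t},{q,r,t},{r,t,u}} {{r,s},{r,s,u}}
  W23: {{t},{q,t},{r,t},{t,u},{q,r,t},{r,t,u}} {{u,v},{p,u,v}}
  W24: {{p,v},{p,u,v}} {{q,t},{r,t},{q,r,t},{r,t,u}}
  W34: {{p,u},{p,u,v}} {{q,t},{r,t},{r,u},{q,r,t},{r,s,u},{r,t,u}}
  W123: {{t},{q,t},{r,t},{t,u},{q,r,t},{r,t,u}}
  W124: {{q,t},{r,t},{q,r,t},{r,t,u}}
  W134: {{q,t},{r,t},{q,r,t},{r,t,u}} {{r,s,u}}
  W234: {{q,t},{r,t},{q,r,t},{r,t,u}} {{p,u,v}}
  W1234: {{q,t},{r,t},{q,r,t},{r,t,u}}
C dims 6,12,6,1; δ0: rk 5, SNF 1^5; δ1: rk 5, SNF 1^5; δ2: rk 1, SNF 1^1
Ȟ^0: (6−5)−0=1 ⇒ Z
Ȟ^1: (12−5)−5=2 ⇒ Z^2
Ȟ^2: (6−1)−5=0 ⇒ 0
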